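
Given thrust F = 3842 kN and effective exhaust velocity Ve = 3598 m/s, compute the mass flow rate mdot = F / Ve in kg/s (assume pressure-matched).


mdot = F / Ve = 3842000 / 3598 = 1067.8 kg/s

1067.8 kg/s


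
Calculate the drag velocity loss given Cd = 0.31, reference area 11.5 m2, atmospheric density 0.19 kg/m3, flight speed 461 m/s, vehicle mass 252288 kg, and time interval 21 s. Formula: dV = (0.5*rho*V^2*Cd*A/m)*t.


D = 0.5 * 0.19 * 461^2 * 0.31 * 11.5 = 71975.55 N
a = 71975.55 / 252288 = 0.2853 m/s2
dV = 0.2853 * 21 = 6.0 m/s

6.0 m/s


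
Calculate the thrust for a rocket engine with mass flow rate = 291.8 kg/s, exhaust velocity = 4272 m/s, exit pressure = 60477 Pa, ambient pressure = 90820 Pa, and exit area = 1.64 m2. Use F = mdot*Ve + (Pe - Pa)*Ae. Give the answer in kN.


F = 291.8 * 4272 + (60477 - 90820) * 1.64 = 1.1968e+06 N = 1196.8 kN

1196.8 kN


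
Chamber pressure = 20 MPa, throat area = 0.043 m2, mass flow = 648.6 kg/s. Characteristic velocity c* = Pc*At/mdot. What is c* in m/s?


c* = 20e6 * 0.043 / 648.6 = 1326 m/s

1326 m/s


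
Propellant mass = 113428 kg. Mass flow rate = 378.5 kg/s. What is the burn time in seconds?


tb = 113428 / 378.5 = 299.7 s

299.7 s


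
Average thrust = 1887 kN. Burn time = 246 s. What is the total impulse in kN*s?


It = 1887 * 246 = 464202 kN*s

464202 kN*s


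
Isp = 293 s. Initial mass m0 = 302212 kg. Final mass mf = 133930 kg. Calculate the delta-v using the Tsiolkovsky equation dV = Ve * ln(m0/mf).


Ve = 293 * 9.81 = 2874.33 m/s
dV = 2874.33 * ln(302212/133930) = 2339 m/s

2339 m/s


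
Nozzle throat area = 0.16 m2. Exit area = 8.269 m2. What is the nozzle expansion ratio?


AR = 8.269 / 0.16 = 51.7

51.7


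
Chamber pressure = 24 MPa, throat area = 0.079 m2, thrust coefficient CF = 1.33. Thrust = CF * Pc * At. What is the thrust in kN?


F = 1.33 * 24e6 * 0.079 = 2.5217e+06 N = 2521.7 kN

2521.7 kN


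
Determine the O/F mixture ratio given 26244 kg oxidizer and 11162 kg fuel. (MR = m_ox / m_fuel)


MR = 26244 / 11162 = 2.35

2.35


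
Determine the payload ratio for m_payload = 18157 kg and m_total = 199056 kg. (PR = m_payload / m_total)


PR = 18157 / 199056 = 0.0912

0.0912


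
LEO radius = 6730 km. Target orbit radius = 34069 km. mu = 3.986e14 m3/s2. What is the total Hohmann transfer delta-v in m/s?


V1 = sqrt(mu/r1) = 7695.93 m/s
dV1 = V1*(sqrt(2*r2/(r1+r2)) - 1) = 2249.67 m/s
V2 = sqrt(mu/r2) = 3420.49 m/s
dV2 = V2*(1 - sqrt(2*r1/(r1+r2))) = 1455.84 m/s
Total dV = 3706 m/s

3706 m/s


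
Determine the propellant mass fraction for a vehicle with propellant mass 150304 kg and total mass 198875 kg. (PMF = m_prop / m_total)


PMF = 150304 / 198875 = 0.756

0.756


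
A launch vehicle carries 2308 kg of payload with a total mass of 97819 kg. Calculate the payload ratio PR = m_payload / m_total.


PR = 2308 / 97819 = 0.0236

0.0236


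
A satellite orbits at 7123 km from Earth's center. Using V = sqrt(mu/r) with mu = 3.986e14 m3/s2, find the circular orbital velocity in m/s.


V = sqrt(3.986e14 / 7123000) = 7481 m/s

7481 m/s


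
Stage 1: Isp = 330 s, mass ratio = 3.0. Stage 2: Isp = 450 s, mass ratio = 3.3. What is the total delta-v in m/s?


dV1 = 330 * 9.81 * ln(3.0) = 3556.5 m/s
dV2 = 450 * 9.81 * ln(3.3) = 5270.6 m/s
Total dV = 3556.5 + 5270.6 = 8827.1 m/s ~ 8827 m/s

8827 m/s


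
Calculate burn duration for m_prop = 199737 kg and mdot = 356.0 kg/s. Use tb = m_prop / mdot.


tb = 199737 / 356.0 = 561.1 s

561.1 s


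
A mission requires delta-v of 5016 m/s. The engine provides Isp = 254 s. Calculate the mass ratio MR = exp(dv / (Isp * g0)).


Ve = 254 * 9.81 = 2491.74 m/s
MR = exp(5016 / 2491.74) = 7.486

7.486


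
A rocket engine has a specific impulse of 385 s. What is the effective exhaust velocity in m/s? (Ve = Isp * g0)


Ve = Isp * g0 = 385 * 9.81 = 3776.9 m/s

3776.9 m/s


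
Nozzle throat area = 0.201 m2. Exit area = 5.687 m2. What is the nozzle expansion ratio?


AR = 5.687 / 0.201 = 28.3

28.3


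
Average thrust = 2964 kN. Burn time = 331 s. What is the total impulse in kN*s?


It = 2964 * 331 = 981084 kN*s

981084 kN*s


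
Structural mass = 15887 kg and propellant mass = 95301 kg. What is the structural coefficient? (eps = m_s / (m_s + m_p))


eps = 15887 / (15887 + 95301) = 0.1429

0.1429


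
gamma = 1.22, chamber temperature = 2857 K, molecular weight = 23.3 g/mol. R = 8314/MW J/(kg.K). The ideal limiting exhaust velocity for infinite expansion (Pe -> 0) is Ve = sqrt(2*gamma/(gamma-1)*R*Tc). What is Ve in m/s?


R = 8314 / 23.3 = 356.82 J/(kg.K)
Ve = sqrt(2 * 1.22 / (1.22 - 1) * 356.82 * 2857) = 3363 m/s

3363 m/s


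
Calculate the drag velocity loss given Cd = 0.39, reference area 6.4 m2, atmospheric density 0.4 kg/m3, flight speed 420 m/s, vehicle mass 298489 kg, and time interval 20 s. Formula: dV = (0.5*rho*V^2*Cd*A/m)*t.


D = 0.5 * 0.4 * 420^2 * 0.39 * 6.4 = 88058.88 N
a = 88058.88 / 298489 = 0.295 m/s2
dV = 0.295 * 20 = 5.9 m/s

5.9 m/s


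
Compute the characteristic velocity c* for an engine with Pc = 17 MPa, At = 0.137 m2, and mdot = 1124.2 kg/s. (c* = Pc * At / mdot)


c* = 17e6 * 0.137 / 1124.2 = 2072 m/s

2072 m/s


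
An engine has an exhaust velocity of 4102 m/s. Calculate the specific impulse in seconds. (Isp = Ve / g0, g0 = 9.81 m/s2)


Isp = Ve / g0 = 4102 / 9.81 = 418.1 s

418.1 s


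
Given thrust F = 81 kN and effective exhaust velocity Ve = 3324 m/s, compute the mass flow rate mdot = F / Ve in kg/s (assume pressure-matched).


mdot = F / Ve = 81000 / 3324 = 24.4 kg/s

24.4 kg/s


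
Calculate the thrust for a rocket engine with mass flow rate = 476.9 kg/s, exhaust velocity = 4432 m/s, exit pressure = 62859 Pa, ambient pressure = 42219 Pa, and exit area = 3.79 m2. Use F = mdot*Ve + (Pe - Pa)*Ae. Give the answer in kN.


F = 476.9 * 4432 + (62859 - 42219) * 3.79 = 2.1918e+06 N = 2191.8 kN

2191.8 kN


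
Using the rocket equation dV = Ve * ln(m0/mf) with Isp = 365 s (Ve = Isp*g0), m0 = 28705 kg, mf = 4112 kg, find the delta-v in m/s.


Ve = 365 * 9.81 = 3580.65 m/s
dV = 3580.65 * ln(28705/4112) = 6958 m/s

6958 m/s


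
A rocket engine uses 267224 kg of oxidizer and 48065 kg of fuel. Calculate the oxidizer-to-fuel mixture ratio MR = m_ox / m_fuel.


MR = 267224 / 48065 = 5.56

5.56


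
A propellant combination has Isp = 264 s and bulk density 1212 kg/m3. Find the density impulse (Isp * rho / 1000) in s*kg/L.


rho*Isp = 264 * 1212 / 1000 = 320 s*kg/L

320 s*kg/L


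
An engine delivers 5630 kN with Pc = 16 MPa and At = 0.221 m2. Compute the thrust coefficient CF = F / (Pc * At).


CF = 5630000 / (16e6 * 0.221) = 1.59

1.59


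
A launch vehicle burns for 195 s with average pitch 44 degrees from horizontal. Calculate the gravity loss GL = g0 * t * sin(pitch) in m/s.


GL = 9.81 * 195 * sin(44 deg) = 1329 m/s

1329 m/s


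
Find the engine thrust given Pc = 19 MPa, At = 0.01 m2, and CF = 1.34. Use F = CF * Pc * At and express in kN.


F = 1.34 * 19e6 * 0.01 = 254600.0 N = 254.6 kN

254.6 kN


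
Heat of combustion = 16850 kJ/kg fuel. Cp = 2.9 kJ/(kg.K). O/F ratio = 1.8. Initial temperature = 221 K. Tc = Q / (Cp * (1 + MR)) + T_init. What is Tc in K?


Tc = 16850 / (2.9 * (1 + 1.8)) + 221 = 2296 K

2296 K


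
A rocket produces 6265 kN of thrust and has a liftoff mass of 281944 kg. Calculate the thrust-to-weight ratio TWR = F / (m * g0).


TWR = 6265000 / (281944 * 9.81) = 2.27

2.27


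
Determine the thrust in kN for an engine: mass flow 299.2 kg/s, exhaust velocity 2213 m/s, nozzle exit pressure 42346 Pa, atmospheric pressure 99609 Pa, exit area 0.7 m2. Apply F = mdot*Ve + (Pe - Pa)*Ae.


F = 299.2 * 2213 + (42346 - 99609) * 0.7 = 622046.0 N = 622.0 kN

622.0 kN


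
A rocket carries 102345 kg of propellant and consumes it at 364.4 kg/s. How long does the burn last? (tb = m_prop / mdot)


tb = 102345 / 364.4 = 280.9 s

280.9 s


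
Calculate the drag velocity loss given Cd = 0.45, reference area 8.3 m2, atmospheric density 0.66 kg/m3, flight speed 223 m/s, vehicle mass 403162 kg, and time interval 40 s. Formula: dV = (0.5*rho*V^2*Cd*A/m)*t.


D = 0.5 * 0.66 * 223^2 * 0.45 * 8.3 = 61293.48 N
a = 61293.48 / 403162 = 0.152 m/s2
dV = 0.152 * 40 = 6.1 m/s

6.1 m/s


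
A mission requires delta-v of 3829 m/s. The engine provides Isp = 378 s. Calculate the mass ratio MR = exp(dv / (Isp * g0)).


Ve = 378 * 9.81 = 3708.18 m/s
MR = exp(3829 / 3708.18) = 2.808

2.808


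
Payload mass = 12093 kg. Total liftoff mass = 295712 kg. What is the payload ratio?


PR = 12093 / 295712 = 0.0409

0.0409


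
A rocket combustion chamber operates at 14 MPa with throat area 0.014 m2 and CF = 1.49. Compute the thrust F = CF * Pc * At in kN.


F = 1.49 * 14e6 * 0.014 = 292040.0 N = 292.0 kN

292.0 kN


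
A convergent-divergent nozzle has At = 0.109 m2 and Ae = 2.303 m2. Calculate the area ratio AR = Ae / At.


AR = 2.303 / 0.109 = 21.1

21.1


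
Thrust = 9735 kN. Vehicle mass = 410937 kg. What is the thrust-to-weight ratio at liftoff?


TWR = 9735000 / (410937 * 9.81) = 2.41

2.41


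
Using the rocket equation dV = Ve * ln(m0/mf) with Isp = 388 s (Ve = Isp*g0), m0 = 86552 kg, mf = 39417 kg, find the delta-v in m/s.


Ve = 388 * 9.81 = 3806.28 m/s
dV = 3806.28 * ln(86552/39417) = 2994 m/s

2994 m/s


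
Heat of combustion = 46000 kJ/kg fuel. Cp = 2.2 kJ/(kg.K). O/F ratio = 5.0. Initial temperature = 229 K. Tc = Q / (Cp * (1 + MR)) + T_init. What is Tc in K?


Tc = 46000 / (2.2 * (1 + 5.0)) + 229 = 3714 K

3714 K


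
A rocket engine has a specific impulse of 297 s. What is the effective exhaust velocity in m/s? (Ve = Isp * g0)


Ve = Isp * g0 = 297 * 9.81 = 2913.6 m/s

2913.6 m/s


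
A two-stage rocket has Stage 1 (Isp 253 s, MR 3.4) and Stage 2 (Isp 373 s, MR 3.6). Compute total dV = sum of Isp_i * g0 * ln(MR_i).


dV1 = 253 * 9.81 * ln(3.4) = 3037.3 m/s
dV2 = 373 * 9.81 * ln(3.6) = 4687.1 m/s
Total dV = 3037.3 + 4687.1 = 7724.4 m/s ~ 7724 m/s

7724 m/s


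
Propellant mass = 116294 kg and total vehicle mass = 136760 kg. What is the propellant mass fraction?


PMF = 116294 / 136760 = 0.85

0.85


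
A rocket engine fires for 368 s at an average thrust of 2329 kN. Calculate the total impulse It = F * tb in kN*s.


It = 2329 * 368 = 857072 kN*s

857072 kN*s


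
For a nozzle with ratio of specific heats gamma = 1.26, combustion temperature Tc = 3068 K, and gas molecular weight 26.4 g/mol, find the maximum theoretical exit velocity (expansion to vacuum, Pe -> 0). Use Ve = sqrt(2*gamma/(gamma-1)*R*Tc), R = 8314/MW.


R = 8314 / 26.4 = 314.92 J/(kg.K)
Ve = sqrt(2 * 1.26 / (1.26 - 1) * 314.92 * 3068) = 3060 m/s

3060 m/s


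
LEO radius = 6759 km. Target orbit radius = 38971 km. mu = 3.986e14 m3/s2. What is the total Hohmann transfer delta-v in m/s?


V1 = sqrt(mu/r1) = 7679.4 m/s
dV1 = V1*(sqrt(2*r2/(r1+r2)) - 1) = 2346.25 m/s
V2 = sqrt(mu/r2) = 3198.14 m/s
dV2 = V2*(1 - sqrt(2*r1/(r1+r2))) = 1459.33 m/s
Total dV = 3806 m/s

3806 m/s


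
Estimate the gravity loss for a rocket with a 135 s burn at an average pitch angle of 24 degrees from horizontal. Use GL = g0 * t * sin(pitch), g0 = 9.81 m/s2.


GL = 9.81 * 135 * sin(24 deg) = 539 m/s

539 m/s


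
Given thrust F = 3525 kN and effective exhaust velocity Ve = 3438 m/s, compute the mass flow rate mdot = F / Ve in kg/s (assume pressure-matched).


mdot = F / Ve = 3525000 / 3438 = 1025.3 kg/s

1025.3 kg/s


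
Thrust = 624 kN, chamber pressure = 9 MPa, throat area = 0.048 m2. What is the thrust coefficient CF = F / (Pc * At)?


CF = 624000 / (9e6 * 0.048) = 1.44

1.44


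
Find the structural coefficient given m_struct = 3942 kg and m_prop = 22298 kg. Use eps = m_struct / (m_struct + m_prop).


eps = 3942 / (3942 + 22298) = 0.1502

0.1502


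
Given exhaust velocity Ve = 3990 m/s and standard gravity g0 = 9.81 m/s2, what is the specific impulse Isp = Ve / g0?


Isp = Ve / g0 = 3990 / 9.81 = 406.7 s

406.7 s


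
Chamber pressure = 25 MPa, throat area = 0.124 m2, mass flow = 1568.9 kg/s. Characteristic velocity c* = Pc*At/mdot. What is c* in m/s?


c* = 25e6 * 0.124 / 1568.9 = 1976 m/s

1976 m/s


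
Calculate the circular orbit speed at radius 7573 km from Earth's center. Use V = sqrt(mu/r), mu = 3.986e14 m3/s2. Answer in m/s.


V = sqrt(3.986e14 / 7573000) = 7255 m/s

7255 m/s


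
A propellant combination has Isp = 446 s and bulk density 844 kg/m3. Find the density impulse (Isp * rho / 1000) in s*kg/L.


rho*Isp = 446 * 844 / 1000 = 376 s*kg/L

376 s*kg/L


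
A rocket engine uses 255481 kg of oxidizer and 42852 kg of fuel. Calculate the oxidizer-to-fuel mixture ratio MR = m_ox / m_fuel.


MR = 255481 / 42852 = 5.96

5.96


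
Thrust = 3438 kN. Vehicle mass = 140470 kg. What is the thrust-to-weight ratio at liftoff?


TWR = 3438000 / (140470 * 9.81) = 2.49

2.49


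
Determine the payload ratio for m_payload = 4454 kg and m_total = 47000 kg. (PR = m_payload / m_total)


PR = 4454 / 47000 = 0.0948

0.0948


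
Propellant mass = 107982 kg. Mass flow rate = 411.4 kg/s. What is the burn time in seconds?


tb = 107982 / 411.4 = 262.5 s

262.5 s


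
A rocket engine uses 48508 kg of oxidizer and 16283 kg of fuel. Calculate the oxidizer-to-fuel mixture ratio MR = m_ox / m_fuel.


MR = 48508 / 16283 = 2.98

2.98


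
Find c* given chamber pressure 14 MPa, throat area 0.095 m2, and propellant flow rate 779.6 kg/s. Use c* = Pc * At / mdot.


c* = 14e6 * 0.095 / 779.6 = 1706 m/s

1706 m/s


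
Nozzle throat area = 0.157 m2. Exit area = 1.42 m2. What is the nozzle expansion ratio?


AR = 1.42 / 0.157 = 9.0

9.0


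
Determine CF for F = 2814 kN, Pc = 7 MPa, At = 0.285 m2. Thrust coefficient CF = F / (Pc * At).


CF = 2814000 / (7e6 * 0.285) = 1.41

1.41


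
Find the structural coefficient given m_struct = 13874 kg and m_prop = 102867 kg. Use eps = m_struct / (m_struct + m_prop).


eps = 13874 / (13874 + 102867) = 0.1188

0.1188


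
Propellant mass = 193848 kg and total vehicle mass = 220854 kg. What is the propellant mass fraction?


PMF = 193848 / 220854 = 0.878

0.878


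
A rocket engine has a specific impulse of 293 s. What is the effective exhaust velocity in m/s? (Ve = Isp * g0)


Ve = Isp * g0 = 293 * 9.81 = 2874.3 m/s

2874.3 m/s


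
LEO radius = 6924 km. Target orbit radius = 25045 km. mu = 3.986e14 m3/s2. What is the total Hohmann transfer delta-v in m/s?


V1 = sqrt(mu/r1) = 7587.35 m/s
dV1 = V1*(sqrt(2*r2/(r1+r2)) - 1) = 1909.97 m/s
V2 = sqrt(mu/r2) = 3989.41 m/s
dV2 = V2*(1 - sqrt(2*r1/(r1+r2))) = 1363.75 m/s
Total dV = 3274 m/s

3274 m/s


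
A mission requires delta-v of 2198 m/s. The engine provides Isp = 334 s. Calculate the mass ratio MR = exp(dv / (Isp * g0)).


Ve = 334 * 9.81 = 3276.54 m/s
MR = exp(2198 / 3276.54) = 1.956

1.956


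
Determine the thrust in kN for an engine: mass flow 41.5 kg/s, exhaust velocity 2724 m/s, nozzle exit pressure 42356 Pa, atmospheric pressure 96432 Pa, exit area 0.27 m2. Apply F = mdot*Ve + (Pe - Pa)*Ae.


F = 41.5 * 2724 + (42356 - 96432) * 0.27 = 98445.0 N = 98.4 kN

98.4 kN


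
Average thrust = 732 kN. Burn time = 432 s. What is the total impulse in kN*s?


It = 732 * 432 = 316224 kN*s

316224 kN*s


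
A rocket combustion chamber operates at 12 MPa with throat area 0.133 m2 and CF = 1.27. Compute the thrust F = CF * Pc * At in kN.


F = 1.27 * 12e6 * 0.133 = 2.0269e+06 N = 2026.9 kN

2026.9 kN


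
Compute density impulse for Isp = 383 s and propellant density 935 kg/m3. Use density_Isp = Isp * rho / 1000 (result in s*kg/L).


rho*Isp = 383 * 935 / 1000 = 358 s*kg/L

358 s*kg/L


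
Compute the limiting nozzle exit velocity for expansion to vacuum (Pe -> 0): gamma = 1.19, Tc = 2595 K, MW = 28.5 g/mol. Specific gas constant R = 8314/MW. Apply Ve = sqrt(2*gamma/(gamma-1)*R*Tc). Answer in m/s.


R = 8314 / 28.5 = 291.72 J/(kg.K)
Ve = sqrt(2 * 1.19 / (1.19 - 1) * 291.72 * 2595) = 3079 m/s

3079 m/s


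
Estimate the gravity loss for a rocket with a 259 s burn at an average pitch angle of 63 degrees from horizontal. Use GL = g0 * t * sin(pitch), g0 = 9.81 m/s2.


GL = 9.81 * 259 * sin(63 deg) = 2264 m/s

2264 m/s


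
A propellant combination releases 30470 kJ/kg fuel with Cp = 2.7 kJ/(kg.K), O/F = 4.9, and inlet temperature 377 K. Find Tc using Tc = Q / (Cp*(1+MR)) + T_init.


Tc = 30470 / (2.7 * (1 + 4.9)) + 377 = 2290 K

2290 K


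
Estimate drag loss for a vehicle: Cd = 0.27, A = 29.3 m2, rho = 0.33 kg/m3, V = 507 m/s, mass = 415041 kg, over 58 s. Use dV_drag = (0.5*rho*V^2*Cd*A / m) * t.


D = 0.5 * 0.33 * 507^2 * 0.27 * 29.3 = 335529.92 N
a = 335529.92 / 415041 = 0.8084 m/s2
dV = 0.8084 * 58 = 46.9 m/s

46.9 m/s


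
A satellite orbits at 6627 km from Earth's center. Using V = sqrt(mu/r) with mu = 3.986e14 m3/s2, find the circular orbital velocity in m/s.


V = sqrt(3.986e14 / 6627000) = 7756 m/s

7756 m/s


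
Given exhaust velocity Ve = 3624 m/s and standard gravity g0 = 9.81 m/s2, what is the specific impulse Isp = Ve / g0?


Isp = Ve / g0 = 3624 / 9.81 = 369.4 s

369.4 s


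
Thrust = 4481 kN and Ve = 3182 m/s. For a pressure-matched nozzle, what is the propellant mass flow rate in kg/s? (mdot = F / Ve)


mdot = F / Ve = 4481000 / 3182 = 1408.2 kg/s

1408.2 kg/s


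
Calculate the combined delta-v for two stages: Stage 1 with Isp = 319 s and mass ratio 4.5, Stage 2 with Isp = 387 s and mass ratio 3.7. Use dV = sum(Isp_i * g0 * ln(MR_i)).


dV1 = 319 * 9.81 * ln(4.5) = 4706.8 m/s
dV2 = 387 * 9.81 * ln(3.7) = 4967.0 m/s
Total dV = 4706.8 + 4967.0 = 9673.8 m/s ~ 9674 m/s

9674 m/s


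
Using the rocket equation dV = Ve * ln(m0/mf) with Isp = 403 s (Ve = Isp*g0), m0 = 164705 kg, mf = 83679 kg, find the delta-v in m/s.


Ve = 403 * 9.81 = 3953.43 m/s
dV = 3953.43 * ln(164705/83679) = 2677 m/s

2677 m/s


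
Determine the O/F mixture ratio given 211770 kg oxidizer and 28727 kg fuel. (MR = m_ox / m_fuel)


MR = 211770 / 28727 = 7.37

7.37


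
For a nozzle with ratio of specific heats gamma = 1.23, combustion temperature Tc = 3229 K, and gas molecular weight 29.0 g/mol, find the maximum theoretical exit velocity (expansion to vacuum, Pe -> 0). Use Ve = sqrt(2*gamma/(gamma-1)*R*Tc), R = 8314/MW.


R = 8314 / 29.0 = 286.69 J/(kg.K)
Ve = sqrt(2 * 1.23 / (1.23 - 1) * 286.69 * 3229) = 3147 m/s

3147 m/s


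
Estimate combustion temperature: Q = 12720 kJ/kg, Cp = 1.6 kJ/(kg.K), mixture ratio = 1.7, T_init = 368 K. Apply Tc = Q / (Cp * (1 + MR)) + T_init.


Tc = 12720 / (1.6 * (1 + 1.7)) + 368 = 3312 K

3312 K


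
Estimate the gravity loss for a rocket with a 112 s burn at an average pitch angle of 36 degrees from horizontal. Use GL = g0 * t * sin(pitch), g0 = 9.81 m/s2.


GL = 9.81 * 112 * sin(36 deg) = 646 m/s

646 m/s


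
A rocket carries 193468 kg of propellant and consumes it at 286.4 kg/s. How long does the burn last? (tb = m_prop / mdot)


tb = 193468 / 286.4 = 675.5 s

675.5 s


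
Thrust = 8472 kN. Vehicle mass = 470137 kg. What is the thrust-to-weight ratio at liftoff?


TWR = 8472000 / (470137 * 9.81) = 1.84

1.84


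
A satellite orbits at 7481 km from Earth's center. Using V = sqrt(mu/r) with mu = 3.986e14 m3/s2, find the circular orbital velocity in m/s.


V = sqrt(3.986e14 / 7481000) = 7299 m/s

7299 m/s


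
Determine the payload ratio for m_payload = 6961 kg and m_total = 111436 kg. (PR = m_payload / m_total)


PR = 6961 / 111436 = 0.0625

0.0625


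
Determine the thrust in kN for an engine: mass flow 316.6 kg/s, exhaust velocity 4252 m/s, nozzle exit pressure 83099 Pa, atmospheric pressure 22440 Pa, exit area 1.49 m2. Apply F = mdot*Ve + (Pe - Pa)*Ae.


F = 316.6 * 4252 + (83099 - 22440) * 1.49 = 1.4366e+06 N = 1436.6 kN

1436.6 kN


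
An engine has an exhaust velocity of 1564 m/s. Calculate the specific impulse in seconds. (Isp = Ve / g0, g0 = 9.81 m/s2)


Isp = Ve / g0 = 1564 / 9.81 = 159.4 s

159.4 s


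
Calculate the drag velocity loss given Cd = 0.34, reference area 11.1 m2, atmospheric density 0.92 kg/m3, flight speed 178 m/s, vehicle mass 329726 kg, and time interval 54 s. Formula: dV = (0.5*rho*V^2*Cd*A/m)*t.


D = 0.5 * 0.92 * 178^2 * 0.34 * 11.1 = 55004.69 N
a = 55004.69 / 329726 = 0.1668 m/s2
dV = 0.1668 * 54 = 9.0 m/s

9.0 m/s


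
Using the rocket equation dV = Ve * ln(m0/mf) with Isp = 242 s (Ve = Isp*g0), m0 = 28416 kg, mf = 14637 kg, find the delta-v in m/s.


Ve = 242 * 9.81 = 2374.02 m/s
dV = 2374.02 * ln(28416/14637) = 1575 m/s

1575 m/s


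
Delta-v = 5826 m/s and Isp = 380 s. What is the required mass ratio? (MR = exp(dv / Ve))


Ve = 380 * 9.81 = 3727.8 m/s
MR = exp(5826 / 3727.8) = 4.772

4.772


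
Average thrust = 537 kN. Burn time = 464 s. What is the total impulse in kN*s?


It = 537 * 464 = 249168 kN*s

249168 kN*s


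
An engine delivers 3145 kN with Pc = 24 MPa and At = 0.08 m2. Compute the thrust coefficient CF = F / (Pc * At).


CF = 3145000 / (24e6 * 0.08) = 1.64

1.64


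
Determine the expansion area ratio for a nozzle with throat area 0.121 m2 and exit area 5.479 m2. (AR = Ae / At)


AR = 5.479 / 0.121 = 45.3

45.3


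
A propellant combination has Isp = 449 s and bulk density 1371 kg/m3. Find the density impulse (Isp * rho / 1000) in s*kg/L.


rho*Isp = 449 * 1371 / 1000 = 616 s*kg/L

616 s*kg/L


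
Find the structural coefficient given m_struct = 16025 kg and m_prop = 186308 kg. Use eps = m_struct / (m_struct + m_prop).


eps = 16025 / (16025 + 186308) = 0.0792

0.0792


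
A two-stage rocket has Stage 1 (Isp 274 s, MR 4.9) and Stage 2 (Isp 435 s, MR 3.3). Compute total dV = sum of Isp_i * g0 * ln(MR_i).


dV1 = 274 * 9.81 * ln(4.9) = 4271.8 m/s
dV2 = 435 * 9.81 * ln(3.3) = 5094.9 m/s
Total dV = 4271.8 + 5094.9 = 9366.7 m/s ~ 9367 m/s

9367 m/s


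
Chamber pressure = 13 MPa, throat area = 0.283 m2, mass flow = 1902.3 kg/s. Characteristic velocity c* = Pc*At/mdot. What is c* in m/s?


c* = 13e6 * 0.283 / 1902.3 = 1934 m/s

1934 m/s


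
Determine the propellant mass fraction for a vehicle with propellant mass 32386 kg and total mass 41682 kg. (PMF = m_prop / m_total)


PMF = 32386 / 41682 = 0.777

0.777


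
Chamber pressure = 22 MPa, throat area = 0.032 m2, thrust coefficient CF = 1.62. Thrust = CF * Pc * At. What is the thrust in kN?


F = 1.62 * 22e6 * 0.032 = 1.1405e+06 N = 1140.5 kN

1140.5 kN


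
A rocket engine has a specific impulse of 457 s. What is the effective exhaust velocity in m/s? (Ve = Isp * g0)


Ve = Isp * g0 = 457 * 9.81 = 4483.2 m/s

4483.2 m/s


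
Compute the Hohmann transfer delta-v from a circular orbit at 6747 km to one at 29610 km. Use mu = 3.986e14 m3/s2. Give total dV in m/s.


V1 = sqrt(mu/r1) = 7686.23 m/s
dV1 = V1*(sqrt(2*r2/(r1+r2)) - 1) = 2123.42 m/s
V2 = sqrt(mu/r2) = 3669.01 m/s
dV2 = V2*(1 - sqrt(2*r1/(r1+r2))) = 1433.77 m/s
Total dV = 3557 m/s

3557 m/s


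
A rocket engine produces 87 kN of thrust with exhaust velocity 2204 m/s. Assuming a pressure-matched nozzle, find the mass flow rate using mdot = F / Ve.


mdot = F / Ve = 87000 / 2204 = 39.5 kg/s

39.5 kg/s


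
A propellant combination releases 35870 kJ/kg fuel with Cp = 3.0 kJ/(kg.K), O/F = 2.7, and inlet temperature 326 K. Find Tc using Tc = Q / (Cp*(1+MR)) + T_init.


Tc = 35870 / (3.0 * (1 + 2.7)) + 326 = 3558 K

3558 K


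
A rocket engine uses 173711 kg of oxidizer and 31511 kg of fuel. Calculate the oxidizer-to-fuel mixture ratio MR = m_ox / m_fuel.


MR = 173711 / 31511 = 5.51

5.51


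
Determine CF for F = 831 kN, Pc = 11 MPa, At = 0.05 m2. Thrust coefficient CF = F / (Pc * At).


CF = 831000 / (11e6 * 0.05) = 1.51

1.51


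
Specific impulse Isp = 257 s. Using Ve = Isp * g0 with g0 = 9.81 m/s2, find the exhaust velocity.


Ve = Isp * g0 = 257 * 9.81 = 2521.2 m/s

2521.2 m/s


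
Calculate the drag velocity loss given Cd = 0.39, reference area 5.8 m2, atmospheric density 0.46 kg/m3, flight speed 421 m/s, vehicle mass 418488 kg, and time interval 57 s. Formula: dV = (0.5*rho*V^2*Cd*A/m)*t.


D = 0.5 * 0.46 * 421^2 * 0.39 * 5.8 = 92211.4 N
a = 92211.4 / 418488 = 0.2203 m/s2
dV = 0.2203 * 57 = 12.6 m/s

12.6 m/s


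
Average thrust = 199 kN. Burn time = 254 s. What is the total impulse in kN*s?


It = 199 * 254 = 50546 kN*s

50546 kN*s


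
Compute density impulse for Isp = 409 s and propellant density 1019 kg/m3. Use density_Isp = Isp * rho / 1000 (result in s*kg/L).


rho*Isp = 409 * 1019 / 1000 = 417 s*kg/L

417 s*kg/L


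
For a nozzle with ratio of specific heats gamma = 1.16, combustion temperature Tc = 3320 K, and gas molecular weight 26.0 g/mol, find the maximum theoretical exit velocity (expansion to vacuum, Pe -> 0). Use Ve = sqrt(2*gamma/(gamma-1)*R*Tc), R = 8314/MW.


R = 8314 / 26.0 = 319.77 J/(kg.K)
Ve = sqrt(2 * 1.16 / (1.16 - 1) * 319.77 * 3320) = 3923 m/s

3923 m/s


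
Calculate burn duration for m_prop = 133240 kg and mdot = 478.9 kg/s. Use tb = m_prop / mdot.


tb = 133240 / 478.9 = 278.2 s

278.2 s


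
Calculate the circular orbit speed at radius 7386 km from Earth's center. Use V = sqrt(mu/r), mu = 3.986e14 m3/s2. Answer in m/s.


V = sqrt(3.986e14 / 7386000) = 7346 m/s

7346 m/s


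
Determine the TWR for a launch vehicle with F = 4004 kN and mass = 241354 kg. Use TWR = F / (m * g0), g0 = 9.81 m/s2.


TWR = 4004000 / (241354 * 9.81) = 1.69

1.69


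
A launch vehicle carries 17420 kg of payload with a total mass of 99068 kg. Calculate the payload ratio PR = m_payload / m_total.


PR = 17420 / 99068 = 0.1758

0.1758


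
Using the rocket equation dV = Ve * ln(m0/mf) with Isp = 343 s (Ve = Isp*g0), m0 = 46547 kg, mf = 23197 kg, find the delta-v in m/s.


Ve = 343 * 9.81 = 3364.83 m/s
dV = 3364.83 * ln(46547/23197) = 2343 m/s

2343 m/s


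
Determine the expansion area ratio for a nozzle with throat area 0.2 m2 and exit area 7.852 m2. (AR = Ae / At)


AR = 7.852 / 0.2 = 39.3

39.3


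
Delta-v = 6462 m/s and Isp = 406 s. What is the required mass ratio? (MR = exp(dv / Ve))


Ve = 406 * 9.81 = 3982.86 m/s
MR = exp(6462 / 3982.86) = 5.065

5.065


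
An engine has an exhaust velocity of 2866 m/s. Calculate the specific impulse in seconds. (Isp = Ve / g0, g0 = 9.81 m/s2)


Isp = Ve / g0 = 2866 / 9.81 = 292.2 s

292.2 s


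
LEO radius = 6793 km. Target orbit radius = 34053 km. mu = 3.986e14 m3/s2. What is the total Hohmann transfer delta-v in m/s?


V1 = sqrt(mu/r1) = 7660.16 m/s
dV1 = V1*(sqrt(2*r2/(r1+r2)) - 1) = 2231.19 m/s
V2 = sqrt(mu/r2) = 3421.3 m/s
dV2 = V2*(1 - sqrt(2*r1/(r1+r2))) = 1448.14 m/s
Total dV = 3679 m/s

3679 m/s


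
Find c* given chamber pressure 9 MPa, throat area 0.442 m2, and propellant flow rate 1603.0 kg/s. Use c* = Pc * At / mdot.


c* = 9e6 * 0.442 / 1603.0 = 2482 m/s

2482 m/s


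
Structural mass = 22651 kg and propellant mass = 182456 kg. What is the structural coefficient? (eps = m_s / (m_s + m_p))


eps = 22651 / (22651 + 182456) = 0.1104

0.1104


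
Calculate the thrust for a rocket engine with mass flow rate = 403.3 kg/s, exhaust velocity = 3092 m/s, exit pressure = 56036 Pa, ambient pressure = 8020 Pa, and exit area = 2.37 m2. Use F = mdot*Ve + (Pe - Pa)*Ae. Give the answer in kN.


F = 403.3 * 3092 + (56036 - 8020) * 2.37 = 1.3608e+06 N = 1360.8 kN

1360.8 kN


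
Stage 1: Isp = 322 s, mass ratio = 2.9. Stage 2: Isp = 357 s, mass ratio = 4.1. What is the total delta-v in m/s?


dV1 = 322 * 9.81 * ln(2.9) = 3363.2 m/s
dV2 = 357 * 9.81 * ln(4.1) = 4941.5 m/s
Total dV = 3363.2 + 4941.5 = 8304.7 m/s ~ 8305 m/s

8305 m/s


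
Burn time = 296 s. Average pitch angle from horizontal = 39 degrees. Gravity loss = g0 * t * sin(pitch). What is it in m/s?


GL = 9.81 * 296 * sin(39 deg) = 1827 m/s

1827 m/s


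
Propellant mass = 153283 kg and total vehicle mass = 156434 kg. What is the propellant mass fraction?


PMF = 153283 / 156434 = 0.98

0.98


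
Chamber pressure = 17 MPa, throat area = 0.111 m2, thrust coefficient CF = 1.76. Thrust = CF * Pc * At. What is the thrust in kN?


F = 1.76 * 17e6 * 0.111 = 3.3211e+06 N = 3321.1 kN

3321.1 kN


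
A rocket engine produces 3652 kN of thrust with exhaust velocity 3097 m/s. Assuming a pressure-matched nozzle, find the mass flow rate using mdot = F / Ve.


mdot = F / Ve = 3652000 / 3097 = 1179.2 kg/s

1179.2 kg/s


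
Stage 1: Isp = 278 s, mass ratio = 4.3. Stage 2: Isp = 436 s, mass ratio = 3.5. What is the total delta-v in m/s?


dV1 = 278 * 9.81 * ln(4.3) = 3977.9 m/s
dV2 = 436 * 9.81 * ln(3.5) = 5358.3 m/s
Total dV = 3977.9 + 5358.3 = 9336.2 m/s ~ 9336 m/s

9336 m/s


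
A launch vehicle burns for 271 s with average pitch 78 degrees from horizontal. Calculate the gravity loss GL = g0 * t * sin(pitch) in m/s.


GL = 9.81 * 271 * sin(78 deg) = 2600 m/s

2600 m/s


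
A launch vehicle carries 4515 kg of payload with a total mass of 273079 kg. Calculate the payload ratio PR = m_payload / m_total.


PR = 4515 / 273079 = 0.0165

0.0165


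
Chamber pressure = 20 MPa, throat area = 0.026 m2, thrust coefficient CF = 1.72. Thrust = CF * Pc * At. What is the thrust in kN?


F = 1.72 * 20e6 * 0.026 = 894400.0 N = 894.4 kN

894.4 kN


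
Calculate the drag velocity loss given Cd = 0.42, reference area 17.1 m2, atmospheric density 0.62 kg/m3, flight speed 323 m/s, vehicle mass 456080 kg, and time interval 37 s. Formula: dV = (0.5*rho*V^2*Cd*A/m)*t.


D = 0.5 * 0.62 * 323^2 * 0.42 * 17.1 = 232280.17 N
a = 232280.17 / 456080 = 0.5093 m/s2
dV = 0.5093 * 37 = 18.8 m/s

18.8 m/s


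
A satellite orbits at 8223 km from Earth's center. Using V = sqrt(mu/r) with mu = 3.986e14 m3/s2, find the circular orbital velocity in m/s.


V = sqrt(3.986e14 / 8223000) = 6962 m/s

6962 m/s


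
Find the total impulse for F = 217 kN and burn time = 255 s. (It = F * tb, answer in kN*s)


It = 217 * 255 = 55335 kN*s

55335 kN*s


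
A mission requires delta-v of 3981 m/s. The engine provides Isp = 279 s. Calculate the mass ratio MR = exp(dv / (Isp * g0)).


Ve = 279 * 9.81 = 2736.99 m/s
MR = exp(3981 / 2736.99) = 4.282

4.282


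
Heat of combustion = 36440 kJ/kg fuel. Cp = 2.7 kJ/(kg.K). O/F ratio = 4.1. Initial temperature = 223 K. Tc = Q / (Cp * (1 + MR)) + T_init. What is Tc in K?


Tc = 36440 / (2.7 * (1 + 4.1)) + 223 = 2869 K

2869 K


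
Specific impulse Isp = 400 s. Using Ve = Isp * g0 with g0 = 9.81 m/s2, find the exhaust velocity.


Ve = Isp * g0 = 400 * 9.81 = 3924.0 m/s

3924.0 m/s


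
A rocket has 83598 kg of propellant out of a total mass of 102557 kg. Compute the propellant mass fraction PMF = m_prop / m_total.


PMF = 83598 / 102557 = 0.815

0.815


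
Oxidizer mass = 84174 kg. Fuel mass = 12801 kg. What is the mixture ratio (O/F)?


MR = 84174 / 12801 = 6.58

6.58


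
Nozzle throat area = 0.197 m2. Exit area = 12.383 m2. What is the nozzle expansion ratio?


AR = 12.383 / 0.197 = 62.9

62.9


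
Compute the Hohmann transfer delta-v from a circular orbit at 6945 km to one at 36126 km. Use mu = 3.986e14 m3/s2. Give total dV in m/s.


V1 = sqrt(mu/r1) = 7575.87 m/s
dV1 = V1*(sqrt(2*r2/(r1+r2)) - 1) = 2236.3 m/s
V2 = sqrt(mu/r2) = 3321.69 m/s
dV2 = V2*(1 - sqrt(2*r1/(r1+r2))) = 1435.36 m/s
Total dV = 3672 m/s

3672 m/s


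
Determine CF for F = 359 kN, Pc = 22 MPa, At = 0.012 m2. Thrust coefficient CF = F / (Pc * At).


CF = 359000 / (22e6 * 0.012) = 1.36

1.36


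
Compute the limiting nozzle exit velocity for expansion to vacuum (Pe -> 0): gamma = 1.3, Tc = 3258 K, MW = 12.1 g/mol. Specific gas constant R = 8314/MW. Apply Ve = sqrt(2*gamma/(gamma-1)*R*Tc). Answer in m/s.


R = 8314 / 12.1 = 687.11 J/(kg.K)
Ve = sqrt(2 * 1.3 / (1.3 - 1) * 687.11 * 3258) = 4405 m/s

4405 m/s


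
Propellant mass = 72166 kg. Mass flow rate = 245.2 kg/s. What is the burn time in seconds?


tb = 72166 / 245.2 = 294.3 s

294.3 s


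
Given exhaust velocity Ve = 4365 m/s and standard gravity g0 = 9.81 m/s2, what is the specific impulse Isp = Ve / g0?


Isp = Ve / g0 = 4365 / 9.81 = 445.0 s

445.0 s


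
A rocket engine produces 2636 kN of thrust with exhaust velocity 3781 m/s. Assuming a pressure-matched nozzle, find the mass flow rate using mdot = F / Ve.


mdot = F / Ve = 2636000 / 3781 = 697.2 kg/s

697.2 kg/s


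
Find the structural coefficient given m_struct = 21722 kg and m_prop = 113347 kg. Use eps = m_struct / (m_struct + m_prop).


eps = 21722 / (21722 + 113347) = 0.1608

0.1608


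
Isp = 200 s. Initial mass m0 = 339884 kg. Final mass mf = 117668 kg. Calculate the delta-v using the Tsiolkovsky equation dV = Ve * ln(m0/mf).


Ve = 200 * 9.81 = 1962.0 m/s
dV = 1962.0 * ln(339884/117668) = 2081 m/s

2081 m/s


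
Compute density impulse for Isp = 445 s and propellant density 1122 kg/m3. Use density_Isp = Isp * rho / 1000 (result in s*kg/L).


rho*Isp = 445 * 1122 / 1000 = 499 s*kg/L

499 s*kg/L


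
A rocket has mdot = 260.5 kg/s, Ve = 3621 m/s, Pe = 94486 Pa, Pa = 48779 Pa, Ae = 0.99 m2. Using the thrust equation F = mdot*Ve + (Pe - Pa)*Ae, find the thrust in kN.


F = 260.5 * 3621 + (94486 - 48779) * 0.99 = 988520.0 N = 988.5 kN

988.5 kN


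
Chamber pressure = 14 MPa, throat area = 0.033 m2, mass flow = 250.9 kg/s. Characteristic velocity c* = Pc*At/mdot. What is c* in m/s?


c* = 14e6 * 0.033 / 250.9 = 1841 m/s

1841 m/s


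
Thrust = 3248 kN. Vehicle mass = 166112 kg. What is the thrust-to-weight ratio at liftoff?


TWR = 3248000 / (166112 * 9.81) = 1.99

1.99


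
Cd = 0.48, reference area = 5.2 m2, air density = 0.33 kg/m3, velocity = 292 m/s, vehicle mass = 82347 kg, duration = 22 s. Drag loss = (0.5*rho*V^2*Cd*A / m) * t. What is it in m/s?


D = 0.5 * 0.33 * 292^2 * 0.48 * 5.2 = 35115.13 N
a = 35115.13 / 82347 = 0.4264 m/s2
dV = 0.4264 * 22 = 9.4 m/s

9.4 m/s


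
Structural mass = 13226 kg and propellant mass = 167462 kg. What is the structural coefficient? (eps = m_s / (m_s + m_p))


eps = 13226 / (13226 + 167462) = 0.0732

0.0732


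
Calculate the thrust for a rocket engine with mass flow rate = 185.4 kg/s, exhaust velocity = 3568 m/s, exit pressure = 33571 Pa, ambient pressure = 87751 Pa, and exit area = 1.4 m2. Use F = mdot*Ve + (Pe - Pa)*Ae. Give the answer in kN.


F = 185.4 * 3568 + (33571 - 87751) * 1.4 = 585655.0 N = 585.7 kN

585.7 kN


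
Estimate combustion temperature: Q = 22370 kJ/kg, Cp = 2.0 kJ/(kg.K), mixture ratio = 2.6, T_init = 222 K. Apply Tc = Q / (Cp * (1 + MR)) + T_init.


Tc = 22370 / (2.0 * (1 + 2.6)) + 222 = 3329 K

3329 K


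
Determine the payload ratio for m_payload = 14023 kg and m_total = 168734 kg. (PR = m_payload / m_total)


PR = 14023 / 168734 = 0.0831

0.0831


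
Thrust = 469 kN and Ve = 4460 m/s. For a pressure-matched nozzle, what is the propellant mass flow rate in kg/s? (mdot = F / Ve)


mdot = F / Ve = 469000 / 4460 = 105.2 kg/s

105.2 kg/s


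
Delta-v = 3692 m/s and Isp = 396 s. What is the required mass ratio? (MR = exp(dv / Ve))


Ve = 396 * 9.81 = 3884.76 m/s
MR = exp(3692 / 3884.76) = 2.587

2.587


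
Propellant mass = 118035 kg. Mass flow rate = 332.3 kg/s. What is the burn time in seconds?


tb = 118035 / 332.3 = 355.2 s

355.2 s


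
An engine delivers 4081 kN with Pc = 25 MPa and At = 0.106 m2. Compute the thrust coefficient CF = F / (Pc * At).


CF = 4081000 / (25e6 * 0.106) = 1.54

1.54


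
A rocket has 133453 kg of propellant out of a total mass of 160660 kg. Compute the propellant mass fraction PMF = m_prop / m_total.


PMF = 133453 / 160660 = 0.831

0.831


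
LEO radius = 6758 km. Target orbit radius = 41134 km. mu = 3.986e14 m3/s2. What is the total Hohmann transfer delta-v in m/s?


V1 = sqrt(mu/r1) = 7679.97 m/s
dV1 = V1*(sqrt(2*r2/(r1+r2)) - 1) = 2385.72 m/s
V2 = sqrt(mu/r2) = 3112.92 m/s
dV2 = V2*(1 - sqrt(2*r1/(r1+r2))) = 1459.21 m/s
Total dV = 3845 m/s

3845 m/s


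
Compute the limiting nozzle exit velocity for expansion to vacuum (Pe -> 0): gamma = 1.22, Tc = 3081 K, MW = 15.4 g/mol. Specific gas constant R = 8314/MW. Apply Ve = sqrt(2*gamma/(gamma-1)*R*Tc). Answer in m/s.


R = 8314 / 15.4 = 539.87 J/(kg.K)
Ve = sqrt(2 * 1.22 / (1.22 - 1) * 539.87 * 3081) = 4295 m/s

4295 m/s


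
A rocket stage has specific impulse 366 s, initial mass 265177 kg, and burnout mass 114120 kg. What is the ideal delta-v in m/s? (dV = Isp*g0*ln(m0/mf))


Ve = 366 * 9.81 = 3590.46 m/s
dV = 3590.46 * ln(265177/114120) = 3027 m/s

3027 m/s


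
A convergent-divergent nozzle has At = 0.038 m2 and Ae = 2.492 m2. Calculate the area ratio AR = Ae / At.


AR = 2.492 / 0.038 = 65.6

65.6


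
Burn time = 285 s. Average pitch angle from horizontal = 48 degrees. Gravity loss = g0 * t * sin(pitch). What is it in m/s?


GL = 9.81 * 285 * sin(48 deg) = 2078 m/s

2078 m/s


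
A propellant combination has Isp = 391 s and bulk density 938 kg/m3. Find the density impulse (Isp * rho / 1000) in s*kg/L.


rho*Isp = 391 * 938 / 1000 = 367 s*kg/L

367 s*kg/L


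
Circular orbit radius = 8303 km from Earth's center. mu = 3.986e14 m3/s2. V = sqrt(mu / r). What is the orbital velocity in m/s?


V = sqrt(3.986e14 / 8303000) = 6929 m/s

6929 m/s


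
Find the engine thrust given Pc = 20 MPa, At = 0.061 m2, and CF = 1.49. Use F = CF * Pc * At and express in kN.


F = 1.49 * 20e6 * 0.061 = 1.8178e+06 N = 1817.8 kN

1817.8 kN


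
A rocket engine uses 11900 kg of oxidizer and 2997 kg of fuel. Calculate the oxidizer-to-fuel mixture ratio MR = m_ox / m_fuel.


MR = 11900 / 2997 = 3.97

3.97


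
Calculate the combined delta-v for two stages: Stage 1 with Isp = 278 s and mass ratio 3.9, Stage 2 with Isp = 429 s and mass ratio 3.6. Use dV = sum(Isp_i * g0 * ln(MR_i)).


dV1 = 278 * 9.81 * ln(3.9) = 3711.6 m/s
dV2 = 429 * 9.81 * ln(3.6) = 5390.8 m/s
Total dV = 3711.6 + 5390.8 = 9102.4 m/s ~ 9102 m/s

9102 m/s


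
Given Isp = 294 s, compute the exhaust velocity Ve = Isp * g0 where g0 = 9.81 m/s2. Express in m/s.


Ve = Isp * g0 = 294 * 9.81 = 2884.1 m/s

2884.1 m/s


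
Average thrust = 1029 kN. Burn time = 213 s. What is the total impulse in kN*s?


It = 1029 * 213 = 219177 kN*s

219177 kN*s


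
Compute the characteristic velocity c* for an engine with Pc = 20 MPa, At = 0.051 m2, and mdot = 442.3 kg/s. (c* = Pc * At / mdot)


c* = 20e6 * 0.051 / 442.3 = 2306 m/s

2306 m/s


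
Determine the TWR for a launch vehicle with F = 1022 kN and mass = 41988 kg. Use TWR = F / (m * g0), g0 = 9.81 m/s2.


TWR = 1022000 / (41988 * 9.81) = 2.48

2.48


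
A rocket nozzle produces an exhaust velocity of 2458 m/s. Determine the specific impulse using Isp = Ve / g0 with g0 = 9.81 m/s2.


Isp = Ve / g0 = 2458 / 9.81 = 250.6 s

250.6 s


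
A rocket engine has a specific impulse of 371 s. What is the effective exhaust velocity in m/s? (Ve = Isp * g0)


Ve = Isp * g0 = 371 * 9.81 = 3639.5 m/s

3639.5 m/s


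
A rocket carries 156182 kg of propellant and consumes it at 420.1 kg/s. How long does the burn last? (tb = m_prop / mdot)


tb = 156182 / 420.1 = 371.8 s

371.8 s


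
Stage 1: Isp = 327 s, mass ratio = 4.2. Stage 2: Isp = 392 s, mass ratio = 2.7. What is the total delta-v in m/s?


dV1 = 327 * 9.81 * ln(4.2) = 4603.6 m/s
dV2 = 392 * 9.81 * ln(2.7) = 3819.6 m/s
Total dV = 4603.6 + 3819.6 = 8423.2 m/s ~ 8423 m/s

8423 m/s


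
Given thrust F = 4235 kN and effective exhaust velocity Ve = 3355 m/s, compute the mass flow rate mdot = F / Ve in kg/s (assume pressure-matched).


mdot = F / Ve = 4235000 / 3355 = 1262.3 kg/s

1262.3 kg/s
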